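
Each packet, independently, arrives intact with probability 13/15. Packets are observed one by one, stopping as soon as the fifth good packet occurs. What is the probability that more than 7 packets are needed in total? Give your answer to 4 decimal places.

Needing more than 7 packets ⇔ fewer than 5 successes in the first 7. With X ~ Binomial(7, 0.866667), P(Y > 7) = P(X ≤ 4).
  k=0: C(7,0)·0.866667^0·0.133333^7 = 0.000001
  k=1: C(7,1)·0.866667^1·0.133333^6 = 0.000034
  k=2: C(7,2)·0.866667^2·0.133333^5 = 0.000665
  k=3: C(7,3)·0.866667^3·0.133333^4 = 0.007201
  k=4: C(7,4)·0.866667^4·0.133333^3 = 0.046805
P(X ≤ 4) = 0.054705

0.0547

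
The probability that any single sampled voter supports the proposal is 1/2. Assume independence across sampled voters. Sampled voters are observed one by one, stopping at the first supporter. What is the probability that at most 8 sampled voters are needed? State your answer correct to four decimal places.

0.9961

Y = number of sampled voters to the first success; geometric, p = 0.50.
P(Y ≤ 8) = 1 − (1−p)^8 = 1 − 0.003906 = 0.996094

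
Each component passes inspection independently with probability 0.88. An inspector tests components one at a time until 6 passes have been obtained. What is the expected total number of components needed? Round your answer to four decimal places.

6.8182

Y = total components until the sixth success; negative binomial with r=6, p=0.88.
E[Y] = r / p = 6 / 0.88 = 6.818182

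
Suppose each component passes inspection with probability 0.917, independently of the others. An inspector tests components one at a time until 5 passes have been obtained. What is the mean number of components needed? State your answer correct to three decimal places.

5.453

Y = total components until the fifth success; negative binomial with r=5, p=0.917.
E[Y] = r / p = 5 / 0.917 = 5.45256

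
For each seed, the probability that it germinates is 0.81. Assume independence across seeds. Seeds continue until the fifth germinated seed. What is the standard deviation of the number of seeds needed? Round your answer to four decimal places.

1.2033

Y = total seeds until the fifth success; negative binomial with r=5, p=0.81.
SD(Y) = √[r(1−p)/p²] = √(1.447950) = 1.203308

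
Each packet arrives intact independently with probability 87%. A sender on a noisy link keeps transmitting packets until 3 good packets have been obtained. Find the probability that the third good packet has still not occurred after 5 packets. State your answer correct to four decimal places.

Needing more than 5 packets ⇔ fewer than 3 successes in the first 5. With X ~ Binomial(5, 0.87), P(Y > 5) = P(X ≤ 2).
  k=0: C(5,0)·0.87^0·0.13^5 = 0.000037
  k=1: C(5,1)·0.87^1·0.13^4 = 0.001242
  k=2: C(5,2)·0.87^2·0.13^3 = 0.016629
P(X ≤ 2) = 0.017909

0.0179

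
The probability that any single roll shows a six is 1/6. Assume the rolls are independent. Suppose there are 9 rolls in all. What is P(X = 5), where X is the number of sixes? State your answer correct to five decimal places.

X ~ Binomial(n=9, p=0.166667).
P(X=5) = C(9,5) · p^5 · (1−p)^4
= 126 · 0.0001286 · 0.48225 = 0.0078143

0.00781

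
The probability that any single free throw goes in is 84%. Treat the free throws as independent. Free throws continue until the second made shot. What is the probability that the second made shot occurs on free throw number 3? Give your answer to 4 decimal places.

Y = trial on which the second success occurs; negative binomial, r=2, p=0.84.
P(Y=3) = C(2,1) · p^2 · (1−p)^1
= 2 · 0.7056 · 0.16 = 0.225792

0.2258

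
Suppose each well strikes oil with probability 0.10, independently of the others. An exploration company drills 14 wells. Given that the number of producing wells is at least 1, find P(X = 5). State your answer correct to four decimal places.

X ~ Binomial(14, 0.10). Want P(X=5 | X≥1) = P(X=5) / P(X≥1).
P(X=5) = C(14,5)·0.10^5·0.90^9 = 0.007756
P(X≥1) = 1 − 0.228768 = 0.771232
Ratio = 0.007756 / 0.771232 = 0.010057

0.0101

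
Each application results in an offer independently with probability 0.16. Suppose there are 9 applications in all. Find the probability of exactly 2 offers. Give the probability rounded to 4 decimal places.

X ~ Binomial(n=9, p=0.16).
P(X=2) = C(9,2) · p^2 · (1−p)^7
= 36 · 0.0256 · 0.29509 = 0.271955

0.2720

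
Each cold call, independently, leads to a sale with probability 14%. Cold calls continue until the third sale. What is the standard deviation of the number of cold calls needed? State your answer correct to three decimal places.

Y = total cold calls until the third success; negative binomial with r=3, p=0.14.
SD(Y) = √[r(1−p)/p²] = √(131.63265) = 11.47313

11.473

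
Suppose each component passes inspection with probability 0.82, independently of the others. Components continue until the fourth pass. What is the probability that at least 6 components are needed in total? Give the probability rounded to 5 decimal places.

Needing more than 5 components ⇔ fewer than 4 successes in the first 5. With X ~ Binomial(5, 0.82), P(Y > 5) = P(X ≤ 3).
  k=0: C(5,0)·0.82^0·0.18^5 = 0.0001890
  k=1: C(5,1)·0.82^1·0.18^4 = 0.0043040
  k=2: C(5,2)·0.82^2·0.18^3 = 0.0392144
  k=3: C(5,3)·0.82^3·0.18^2 = 0.1786432
P(X ≤ 3) = 0.2223506

0.22235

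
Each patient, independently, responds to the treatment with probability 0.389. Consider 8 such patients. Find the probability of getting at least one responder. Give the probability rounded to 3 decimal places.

0.981

P(at least one) = 1 − P(none) = 1 − (1 − 0.389)^8
= 1 − 0.01942 = 0.98058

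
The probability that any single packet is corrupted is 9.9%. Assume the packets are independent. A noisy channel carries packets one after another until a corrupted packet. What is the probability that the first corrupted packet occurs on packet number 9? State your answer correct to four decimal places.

0.0430

Geometric (trials to first success), p = 0.099.
P(Y = 9) = (1−p)^8 · p = 0.43431 · 0.099 = 0.042997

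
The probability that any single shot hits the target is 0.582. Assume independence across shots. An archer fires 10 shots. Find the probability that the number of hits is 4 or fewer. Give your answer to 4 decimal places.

0.1979

X ~ Binomial(10, 0.582); P(X ≤ 4) = Σ C(10,k) p^k (1−p)^(10−k) over k:
  k=0: C(10,0)·0.582^0·0.418^10 = 0.000163
  k=1: C(10,1)·0.582^1·0.418^9 = 0.002267
  k=2: C(10,2)·0.582^2·0.418^8 = 0.014206
  k=3: C(10,3)·0.582^3·0.418^7 = 0.052745
  k=4: C(10,4)·0.582^4·0.418^6 = 0.128519
Total = 0.197901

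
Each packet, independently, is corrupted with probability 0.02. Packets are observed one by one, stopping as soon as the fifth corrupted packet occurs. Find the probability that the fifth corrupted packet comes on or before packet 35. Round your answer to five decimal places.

Finishing within 35 packets ⇔ at least 5 successes in the first 35. With X ~ Binomial(35, 0.02), P(Y ≤ 35) = 1 − P(X ≤ 4).
  k=0: C(35,0)·0.02^0·0.98^35 = 0.4930746
  k=1: C(35,1)·0.02^1·0.98^34 = 0.3521962
  k=2: C(35,2)·0.02^2·0.98^33 = 0.1221905
  k=3: C(35,3)·0.02^3·0.98^32 = 0.0274305
  k=4: C(35,4)·0.02^4·0.98^31 = 0.0044785
1 − 0.9993703 = 0.0006297

0.00063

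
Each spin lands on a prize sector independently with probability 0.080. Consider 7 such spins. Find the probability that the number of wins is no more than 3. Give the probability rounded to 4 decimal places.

X ~ Binomial(7, 0.08); P(X ≤ 3) = Σ C(7,k) p^k (1−p)^(7−k) over k:
  k=0: C(7,0)·0.08^0·0.92^7 = 0.557847
  k=1: C(7,1)·0.08^1·0.92^6 = 0.339559
  k=2: C(7,2)·0.08^2·0.92^5 = 0.088581
  k=3: C(7,3)·0.08^3·0.92^4 = 0.012838
Total = 0.998824

0.9988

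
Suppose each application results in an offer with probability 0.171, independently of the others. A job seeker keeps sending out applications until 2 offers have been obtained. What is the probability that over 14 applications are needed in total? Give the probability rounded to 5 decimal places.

0.28149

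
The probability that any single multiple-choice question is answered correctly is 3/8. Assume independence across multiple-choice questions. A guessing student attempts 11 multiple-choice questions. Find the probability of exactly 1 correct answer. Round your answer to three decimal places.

X ~ Binomial(n=11, p=0.375).
P(X=1) = C(11,1) · p^1 · (1−p)^10
= 11 · 0.375 · 0.0090949 = 0.03752

0.038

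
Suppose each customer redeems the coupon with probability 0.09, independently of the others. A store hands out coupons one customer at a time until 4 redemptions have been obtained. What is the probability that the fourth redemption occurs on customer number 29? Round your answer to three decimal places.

0.020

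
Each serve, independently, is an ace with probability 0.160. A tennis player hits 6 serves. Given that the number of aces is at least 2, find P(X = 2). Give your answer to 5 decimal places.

0.77333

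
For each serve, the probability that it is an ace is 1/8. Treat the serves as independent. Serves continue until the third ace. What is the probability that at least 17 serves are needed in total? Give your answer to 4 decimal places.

Needing more than 16 serves ⇔ fewer than 3 successes in the first 16. With X ~ Binomial(16, 0.125), P(Y > 16) = P(X ≤ 2).
  k=0: C(16,0)·0.125^0·0.875^16 = 0.118067
  k=1: C(16,1)·0.125^1·0.875^15 = 0.269868
  k=2: C(16,2)·0.125^2·0.875^14 = 0.289144
P(X ≤ 2) = 0.677079

0.6771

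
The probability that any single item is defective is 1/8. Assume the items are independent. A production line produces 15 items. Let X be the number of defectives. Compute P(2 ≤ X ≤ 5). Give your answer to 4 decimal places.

X ~ Binomial(15, 0.125); P(2 ≤ X ≤ 5) = Σ C(15,k) p^k (1−p)^(15−k) over k:
  k=2: C(15,2)·0.125^2·0.875^13 = 0.289144
  k=3: C(15,3)·0.125^3·0.875^12 = 0.178994
  k=4: C(15,4)·0.125^4·0.875^11 = 0.076712
  k=5: C(15,5)·0.125^5·0.875^10 = 0.024109
Total = 0.568959

0.5690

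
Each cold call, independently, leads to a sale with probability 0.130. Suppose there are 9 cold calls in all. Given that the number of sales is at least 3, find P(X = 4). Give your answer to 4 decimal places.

0.1777

X ~ Binomial(9, 0.13). Want P(X=4 | X≥3) = P(X=4) / P(X≥3).
P(X=4) = C(9,4)·0.13^4·0.87^5 = 0.017937
P(X≥3) = 1 − 0.285544 − 0.384008 − 0.229522 = 0.100926
Ratio = 0.017937 / 0.100926 = 0.177720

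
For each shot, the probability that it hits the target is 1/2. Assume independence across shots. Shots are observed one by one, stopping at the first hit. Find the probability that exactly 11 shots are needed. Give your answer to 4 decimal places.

Geometric (trials to first success), p = 0.50.
P(Y = 11) = (1−p)^10 · p = 0.00097656 · 0.50 = 0.000488

0.0005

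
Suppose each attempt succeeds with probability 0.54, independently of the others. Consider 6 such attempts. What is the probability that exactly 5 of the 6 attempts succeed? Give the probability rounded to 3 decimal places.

0.127

X ~ Binomial(n=6, p=0.54).
P(X=5) = C(6,5) · p^5 · (1−p)^1
= 6 · 0.045917 · 0.46 = 0.12673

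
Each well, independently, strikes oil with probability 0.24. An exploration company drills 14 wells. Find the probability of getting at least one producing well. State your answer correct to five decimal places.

P(at least one) = 1 − P(none) = 1 − (1 − 0.24)^14
= 1 − 0.0214482 = 0.9785518

0.97855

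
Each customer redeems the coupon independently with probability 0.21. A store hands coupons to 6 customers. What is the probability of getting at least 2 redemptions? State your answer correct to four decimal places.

0.3692

X ~ Binomial(6, 0.21); P(X ≥ 2) = Σ C(6,k) p^k (1−p)^(6−k) over k:
  k=2: C(6,2)·0.21^2·0.79^4 = 0.257655
  k=3: C(6,3)·0.21^3·0.79^3 = 0.091321
  k=4: C(6,4)·0.21^4·0.79^2 = 0.018206
  k=5: C(6,5)·0.21^5·0.79^1 = 0.001936
  k=6: C(6,6)·0.21^6·0.79^0 = 0.000086
Total = 0.369203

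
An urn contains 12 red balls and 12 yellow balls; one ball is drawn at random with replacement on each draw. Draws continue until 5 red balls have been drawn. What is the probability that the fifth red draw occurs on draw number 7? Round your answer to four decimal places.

Y = trial on which the fifth success occurs; negative binomial, r=5, p=0.50.
P(Y=7) = C(6,4) · p^5 · (1−p)^2
= 15 · 0.03125 · 0.25 = 0.117188

0.1172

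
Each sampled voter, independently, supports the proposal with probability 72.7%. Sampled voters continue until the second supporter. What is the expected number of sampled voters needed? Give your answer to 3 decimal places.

2.751

Y = total sampled voters until the second success; negative binomial with r=2, p=0.727.
E[Y] = r / p = 2 / 0.727 = 2.75103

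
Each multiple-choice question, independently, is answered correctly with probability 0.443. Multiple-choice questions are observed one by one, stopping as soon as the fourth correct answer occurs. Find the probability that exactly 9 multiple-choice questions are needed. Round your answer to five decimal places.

Y = trial on which the fourth success occurs; negative binomial, r=4, p=0.443.
P(Y=9) = C(8,3) · p^4 · (1−p)^5
= 56 · 0.038514 · 0.053614 = 0.1156322

0.11563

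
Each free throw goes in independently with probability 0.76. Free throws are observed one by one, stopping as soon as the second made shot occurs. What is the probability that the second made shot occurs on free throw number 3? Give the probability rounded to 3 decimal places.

Y = trial on which the second success occurs; negative binomial, r=2, p=0.76.
P(Y=3) = C(2,1) · p^2 · (1−p)^1
= 2 · 0.5776 · 0.24 = 0.27725

0.277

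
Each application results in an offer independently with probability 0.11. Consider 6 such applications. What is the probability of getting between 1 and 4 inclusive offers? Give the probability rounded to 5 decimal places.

0.50293

X ~ Binomial(6, 0.11); P(1 ≤ X ≤ 4) = Σ C(6,k) p^k (1−p)^(6−k) over k:
  k=1: C(6,1)·0.11^1·0.89^5 = 0.3685479
  k=2: C(6,2)·0.11^2·0.89^4 = 0.1138772
  k=3: C(6,3)·0.11^3·0.89^3 = 0.0187663
  k=4: C(6,4)·0.11^4·0.89^2 = 0.0017396
Total = 0.5029309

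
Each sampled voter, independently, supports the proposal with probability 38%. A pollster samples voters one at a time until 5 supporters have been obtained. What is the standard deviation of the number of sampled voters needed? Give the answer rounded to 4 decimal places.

Y = total sampled voters until the fifth success; negative binomial with r=5, p=0.38.
SD(Y) = √[r(1−p)/p²] = √(21.468144) = 4.633373

4.6334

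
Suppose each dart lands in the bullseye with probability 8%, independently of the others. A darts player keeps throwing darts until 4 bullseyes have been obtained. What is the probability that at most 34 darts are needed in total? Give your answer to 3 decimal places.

Finishing within 34 darts ⇔ at least 4 successes in the first 34. With X ~ Binomial(34, 0.08), P(Y ≤ 34) = 1 − P(X ≤ 3).
  k=0: C(34,0)·0.08^0·0.92^34 = 0.05872
  k=1: C(34,1)·0.08^1·0.92^33 = 0.17361
  k=2: C(34,2)·0.08^2·0.92^32 = 0.24909
  k=3: C(34,3)·0.08^3·0.92^31 = 0.23104
1 − 0.71245 = 0.28755

0.288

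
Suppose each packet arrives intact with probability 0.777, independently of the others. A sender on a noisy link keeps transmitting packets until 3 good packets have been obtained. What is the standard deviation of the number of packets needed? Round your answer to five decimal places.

Y = total packets until the third success; negative binomial with r=3, p=0.777.
SD(Y) = √[r(1−p)/p²] = √(1.1081131) = 1.0526695

1.05267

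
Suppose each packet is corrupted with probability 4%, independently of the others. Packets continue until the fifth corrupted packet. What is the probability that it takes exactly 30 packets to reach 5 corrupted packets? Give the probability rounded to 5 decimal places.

Y = trial on which the fifth success occurs; negative binomial, r=5, p=0.04.
P(Y=30) = C(29,4) · p^5 · (1−p)^25
= 23751 · 1.024e-07 · 0.3604 = 0.0008765

0.00088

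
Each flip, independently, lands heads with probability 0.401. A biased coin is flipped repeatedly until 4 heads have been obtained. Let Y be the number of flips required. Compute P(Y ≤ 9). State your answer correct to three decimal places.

Finishing within 9 flips ⇔ at least 4 successes in the first 9. With X ~ Binomial(9, 0.401), P(Y ≤ 9) = 1 − P(X ≤ 3).
  k=0: C(9,0)·0.401^0·0.599^9 = 0.00993
  k=1: C(9,1)·0.401^1·0.599^8 = 0.05981
  k=2: C(9,2)·0.401^2·0.599^7 = 0.16017
  k=3: C(9,3)·0.401^3·0.599^6 = 0.25019
1 − 0.48010 = 0.51990

0.520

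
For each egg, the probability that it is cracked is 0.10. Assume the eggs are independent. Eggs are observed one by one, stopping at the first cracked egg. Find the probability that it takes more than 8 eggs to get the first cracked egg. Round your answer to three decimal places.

0.430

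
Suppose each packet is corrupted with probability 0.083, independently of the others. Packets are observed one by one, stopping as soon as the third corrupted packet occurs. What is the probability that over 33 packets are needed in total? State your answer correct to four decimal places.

Needing more than 33 packets ⇔ fewer than 3 successes in the first 33. With X ~ Binomial(33, 0.083), P(Y > 33) = P(X ≤ 2).
  k=0: C(33,0)·0.083^0·0.917^33 = 0.057304
  k=1: C(33,1)·0.083^1·0.917^32 = 0.171163
  k=2: C(33,2)·0.083^2·0.917^31 = 0.247879
P(X ≤ 2) = 0.476347

0.4763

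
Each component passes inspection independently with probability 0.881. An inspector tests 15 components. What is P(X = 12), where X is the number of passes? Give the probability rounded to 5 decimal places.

X ~ Binomial(n=15, p=0.881).
P(X=12) = C(15,12) · p^12 · (1−p)^3
= 455 · 0.21863 · 0.0016852 = 0.1676344

0.16763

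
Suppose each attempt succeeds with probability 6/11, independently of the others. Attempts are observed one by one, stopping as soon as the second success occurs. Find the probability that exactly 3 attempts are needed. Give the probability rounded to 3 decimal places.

Y = trial on which the second success occurs; negative binomial, r=2, p=0.545455.
P(Y=3) = C(2,1) · p^2 · (1−p)^1
= 2 · 0.29752 · 0.45455 = 0.27047

0.270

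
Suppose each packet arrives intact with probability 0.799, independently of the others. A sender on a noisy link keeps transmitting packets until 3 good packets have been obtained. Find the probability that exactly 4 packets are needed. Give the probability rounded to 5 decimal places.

0.30758

Y = trial on which the third success occurs; negative binomial, r=3, p=0.799.
P(Y=4) = C(3,2) · p^3 · (1−p)^1
= 3 · 0.51008 · 0.201 = 0.3075797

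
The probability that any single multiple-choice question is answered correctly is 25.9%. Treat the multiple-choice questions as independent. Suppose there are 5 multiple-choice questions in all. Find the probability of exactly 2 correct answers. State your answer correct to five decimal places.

0.27293

X ~ Binomial(n=5, p=0.259).
P(X=2) = C(5,2) · p^2 · (1−p)^3
= 10 · 0.067081 · 0.40687 = 0.2729318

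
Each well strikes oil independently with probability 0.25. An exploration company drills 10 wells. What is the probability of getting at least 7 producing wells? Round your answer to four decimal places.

X ~ Binomial(10, 0.25); P(X ≥ 7) = Σ C(10,k) p^k (1−p)^(10−k) over k:
  k=7: C(10,7)·0.25^7·0.75^3 = 0.003090
  k=8: C(10,8)·0.25^8·0.75^2 = 0.000386
  k=9: C(10,9)·0.25^9·0.75^1 = 0.000029
  k=10: C(10,10)·0.25^10·0.75^0 = 0.000001
Total = 0.003506

0.0035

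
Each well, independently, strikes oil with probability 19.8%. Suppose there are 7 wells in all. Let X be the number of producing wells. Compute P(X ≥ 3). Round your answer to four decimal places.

0.1446

X ~ Binomial(7, 0.198); P(X ≥ 3) = Σ C(7,k) p^k (1−p)^(7−k) over k:
  k=3: C(7,3)·0.198^3·0.802^4 = 0.112399
  k=4: C(7,4)·0.198^4·0.802^3 = 0.027749
  k=5: C(7,5)·0.198^5·0.802^2 = 0.004110
  k=6: C(7,6)·0.198^6·0.802^1 = 0.000338
  k=7: C(7,7)·0.198^7·0.802^0 = 0.000012
Total = 0.144609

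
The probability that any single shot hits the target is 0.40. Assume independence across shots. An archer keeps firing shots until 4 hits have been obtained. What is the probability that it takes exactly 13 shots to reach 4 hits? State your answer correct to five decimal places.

0.05676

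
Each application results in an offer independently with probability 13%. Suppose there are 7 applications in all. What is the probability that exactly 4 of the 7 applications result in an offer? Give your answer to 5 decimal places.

X ~ Binomial(n=7, p=0.13).
P(X=4) = C(7,4) · p^4 · (1−p)^3
= 35 · 0.00028561 · 0.6585 = 0.0065826

0.00658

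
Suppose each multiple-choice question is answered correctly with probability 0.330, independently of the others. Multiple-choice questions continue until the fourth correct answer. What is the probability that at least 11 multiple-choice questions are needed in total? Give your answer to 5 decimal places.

Needing more than 10 multiple-choice questions ⇔ fewer than 4 successes in the first 10. With X ~ Binomial(10, 0.33), P(Y > 10) = P(X ≤ 3).
  k=0: C(10,0)·0.33^0·0.67^10 = 0.0182284
  k=1: C(10,1)·0.33^1·0.67^9 = 0.0897816
  k=2: C(10,2)·0.33^2·0.67^8 = 0.1989935
  k=3: C(10,3)·0.33^3·0.67^7 = 0.2613646
P(X ≤ 3) = 0.5683680

0.56837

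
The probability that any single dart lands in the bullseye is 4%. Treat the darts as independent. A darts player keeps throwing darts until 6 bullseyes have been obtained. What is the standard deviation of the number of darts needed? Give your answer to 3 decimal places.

60.000

Y = total darts until the sixth success; negative binomial with r=6, p=0.04.
SD(Y) = √[r(1−p)/p²] = √(3600.00000) = 60.00000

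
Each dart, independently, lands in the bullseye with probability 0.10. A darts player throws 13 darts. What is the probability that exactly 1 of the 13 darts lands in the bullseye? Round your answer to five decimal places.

0.36716

X ~ Binomial(n=13, p=0.10).
P(X=1) = C(13,1) · p^1 · (1−p)^12
= 13 · 0.1 · 0.28243 = 0.3671584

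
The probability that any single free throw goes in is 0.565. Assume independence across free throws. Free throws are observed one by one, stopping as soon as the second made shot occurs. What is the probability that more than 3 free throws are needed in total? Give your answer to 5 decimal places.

0.40305

Needing more than 3 free throws ⇔ fewer than 2 successes in the first 3. With X ~ Binomial(3, 0.565), P(Y > 3) = P(X ≤ 1).
  k=0: C(3,0)·0.565^0·0.435^3 = 0.0823129
  k=1: C(3,1)·0.565^1·0.435^2 = 0.3207364
P(X ≤ 1) = 0.4030493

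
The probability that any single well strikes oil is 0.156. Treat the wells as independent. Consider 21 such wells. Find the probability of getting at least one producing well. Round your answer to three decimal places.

0.972

P(at least one) = 1 − P(none) = 1 − (1 − 0.156)^21
= 1 − 0.02839 = 0.97161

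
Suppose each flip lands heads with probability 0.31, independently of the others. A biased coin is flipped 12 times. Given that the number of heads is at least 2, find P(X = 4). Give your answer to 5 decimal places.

X ~ Binomial(12, 0.31). Want P(X=4 | X≥2) = P(X=4) / P(X≥2).
P(X=4) = C(12,4)·0.31^4·0.69^8 = 0.2348793
P(X≥2) = 1 − 0.0116463 − 0.0627889 = 0.9255648
Ratio = 0.2348793 / 0.9255648 = 0.2537686

0.25377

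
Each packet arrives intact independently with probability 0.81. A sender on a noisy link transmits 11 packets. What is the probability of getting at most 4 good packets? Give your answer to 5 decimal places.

0.00143

X ~ Binomial(11, 0.81); P(X ≤ 4) = Σ C(11,k) p^k (1−p)^(11−k) over k:
  k=0: C(11,0)·0.81^0·0.19^11 = 0.0000000
  k=1: C(11,1)·0.81^1·0.19^10 = 0.0000005
  k=2: C(11,2)·0.81^2·0.19^9 = 0.0000116
  k=3: C(11,3)·0.81^3·0.19^8 = 0.0001489
  k=4: C(11,4)·0.81^4·0.19^7 = 0.0012698
Total = 0.0014309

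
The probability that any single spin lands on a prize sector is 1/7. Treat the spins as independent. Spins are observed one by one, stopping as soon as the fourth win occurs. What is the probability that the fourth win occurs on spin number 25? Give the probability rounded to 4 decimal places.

Y = trial on which the fourth success occurs; negative binomial, r=4, p=0.142857.
P(Y=25) = C(24,3) · p^4 · (1−p)^21
= 2024 · 0.00041649 · 0.039275 = 0.033108

0.0331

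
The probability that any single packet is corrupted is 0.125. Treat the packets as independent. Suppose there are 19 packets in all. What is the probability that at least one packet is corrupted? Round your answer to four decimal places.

P(at least one) = 1 − P(none) = 1 − (1 − 0.125)^19
= 1 − 0.079096 = 0.920904

0.9209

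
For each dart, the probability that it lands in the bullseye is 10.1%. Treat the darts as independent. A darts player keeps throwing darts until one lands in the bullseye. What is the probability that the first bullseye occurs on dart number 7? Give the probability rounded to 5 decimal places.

0.05332

Geometric (trials to first success), p = 0.101.
P(Y = 7) = (1−p)^6 · p = 0.52791 · 0.101 = 0.0533187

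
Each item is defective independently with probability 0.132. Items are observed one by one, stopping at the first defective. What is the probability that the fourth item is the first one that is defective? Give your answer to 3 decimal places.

0.086

Geometric (trials to first success), p = 0.132.
P(Y = 4) = (1−p)^3 · p = 0.65397 · 0.132 = 0.08632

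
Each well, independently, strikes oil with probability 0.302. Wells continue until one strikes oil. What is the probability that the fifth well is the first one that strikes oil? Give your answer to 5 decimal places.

0.07169

Geometric (trials to first success), p = 0.302.
P(Y = 5) = (1−p)^4 · p = 0.23737 · 0.302 = 0.0716851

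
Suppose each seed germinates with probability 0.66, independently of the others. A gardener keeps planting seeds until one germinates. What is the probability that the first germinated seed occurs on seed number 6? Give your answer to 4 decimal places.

0.0030

Geometric (trials to first success), p = 0.66.
P(Y = 6) = (1−p)^5 · p = 0.0045435 · 0.66 = 0.002999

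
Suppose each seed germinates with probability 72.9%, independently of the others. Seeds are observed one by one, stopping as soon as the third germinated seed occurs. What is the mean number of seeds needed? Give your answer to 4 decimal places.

4.1152

Y = total seeds until the third success; negative binomial with r=3, p=0.729.
E[Y] = r / p = 3 / 0.729 = 4.115226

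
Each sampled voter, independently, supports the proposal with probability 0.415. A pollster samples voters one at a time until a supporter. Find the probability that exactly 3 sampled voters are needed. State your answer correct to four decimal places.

Geometric (trials to first success), p = 0.415.
P(Y = 3) = (1−p)^2 · p = 0.34223 · 0.415 = 0.142023

0.1420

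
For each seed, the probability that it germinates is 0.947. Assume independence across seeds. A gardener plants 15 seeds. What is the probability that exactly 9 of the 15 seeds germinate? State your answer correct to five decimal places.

X ~ Binomial(n=15, p=0.947).
P(X=9) = C(15,9) · p^9 · (1−p)^6
= 5005 · 0.61256 · 2.2164e-08 = 0.0000680

0.00007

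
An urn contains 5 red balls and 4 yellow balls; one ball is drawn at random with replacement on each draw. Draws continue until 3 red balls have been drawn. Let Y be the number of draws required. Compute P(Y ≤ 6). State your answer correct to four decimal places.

0.7538

Finishing within 6 draws ⇔ at least 3 successes in the first 6. With X ~ Binomial(6, 0.555556), P(Y ≤ 6) = 1 − P(X ≤ 2).
  k=0: C(6,0)·0.555556^0·0.444444^6 = 0.007707
  k=1: C(6,1)·0.555556^1·0.444444^5 = 0.057805
  k=2: C(6,2)·0.555556^2·0.444444^4 = 0.180641
1 − 0.246153 = 0.753847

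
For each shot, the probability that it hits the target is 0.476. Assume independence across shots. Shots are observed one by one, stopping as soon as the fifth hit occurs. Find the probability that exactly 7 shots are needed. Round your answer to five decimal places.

0.10064

Y = trial on which the fifth success occurs; negative binomial, r=5, p=0.476.
P(Y=7) = C(6,4) · p^5 · (1−p)^2
= 15 · 0.024436 · 0.27458 = 0.1006442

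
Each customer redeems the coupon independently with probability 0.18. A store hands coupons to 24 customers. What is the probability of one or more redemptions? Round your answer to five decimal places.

0.99146

P(at least one) = 1 − P(none) = 1 − (1 − 0.18)^24
= 1 − 0.0085415 = 0.9914585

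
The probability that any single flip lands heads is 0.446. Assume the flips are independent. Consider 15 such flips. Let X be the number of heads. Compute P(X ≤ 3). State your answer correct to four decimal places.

X ~ Binomial(15, 0.446); P(X ≤ 3) = Σ C(15,k) p^k (1−p)^(15−k) over k:
  k=0: C(15,0)·0.446^0·0.554^15 = 0.000142
  k=1: C(15,1)·0.446^1·0.554^14 = 0.001716
  k=2: C(15,2)·0.446^2·0.554^13 = 0.009671
  k=3: C(15,3)·0.446^3·0.554^12 = 0.033739
Total = 0.045269

0.0453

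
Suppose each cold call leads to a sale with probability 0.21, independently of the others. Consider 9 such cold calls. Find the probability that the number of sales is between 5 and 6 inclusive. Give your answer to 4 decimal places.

X ~ Binomial(9, 0.21); P(5 ≤ X ≤ 6) = Σ C(9,k) p^k (1−p)^(9−k) over k:
  k=5: C(9,5)·0.21^5·0.79^4 = 0.020044
  k=6: C(9,6)·0.21^6·0.79^3 = 0.003552
Total = 0.023596

0.0236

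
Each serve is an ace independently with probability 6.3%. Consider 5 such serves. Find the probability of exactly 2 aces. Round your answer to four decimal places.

0.0327

X ~ Binomial(n=5, p=0.063).
P(X=2) = C(5,2) · p^2 · (1−p)^3
= 10 · 0.003969 · 0.82266 = 0.032651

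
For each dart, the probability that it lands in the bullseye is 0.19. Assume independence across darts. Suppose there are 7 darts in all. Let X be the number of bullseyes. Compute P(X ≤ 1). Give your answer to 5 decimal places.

X ~ Binomial(7, 0.19); P(X ≤ 1) = Σ C(7,k) p^k (1−p)^(7−k) over k:
  k=0: C(7,0)·0.19^0·0.81^7 = 0.2287679
  k=1: C(7,1)·0.19^1·0.81^6 = 0.3756313
Total = 0.6043992

0.60440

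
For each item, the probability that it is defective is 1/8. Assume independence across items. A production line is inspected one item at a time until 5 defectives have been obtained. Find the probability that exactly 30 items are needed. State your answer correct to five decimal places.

0.02573

Y = trial on which the fifth success occurs; negative binomial, r=5, p=0.125.
P(Y=30) = C(29,4) · p^5 · (1−p)^25
= 23751 · 3.0518e-05 · 0.035498 = 0.0257296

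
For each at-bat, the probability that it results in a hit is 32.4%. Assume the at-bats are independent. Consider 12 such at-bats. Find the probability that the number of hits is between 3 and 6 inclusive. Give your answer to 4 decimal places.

0.7429

X ~ Binomial(12, 0.324); P(3 ≤ X ≤ 6) = Σ C(12,k) p^k (1−p)^(12−k) over k:
  k=3: C(12,3)·0.324^3·0.676^9 = 0.220586
  k=4: C(12,4)·0.324^4·0.676^8 = 0.237880
  k=5: C(12,5)·0.324^5·0.676^7 = 0.182422
  k=6: C(12,6)·0.324^6·0.676^6 = 0.102005
Total = 0.742894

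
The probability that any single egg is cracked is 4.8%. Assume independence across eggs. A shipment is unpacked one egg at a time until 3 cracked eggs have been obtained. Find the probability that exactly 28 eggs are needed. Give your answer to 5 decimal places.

0.01135

Y = trial on which the third success occurs; negative binomial, r=3, p=0.048.
P(Y=28) = C(27,2) · p^3 · (1−p)^25
= 351 · 0.00011059 · 0.29236 = 0.0113489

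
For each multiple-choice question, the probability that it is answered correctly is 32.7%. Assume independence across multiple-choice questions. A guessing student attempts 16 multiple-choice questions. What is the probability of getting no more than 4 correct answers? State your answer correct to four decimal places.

X ~ Binomial(16, 0.327); P(X ≤ 4) = Σ C(16,k) p^k (1−p)^(16−k) over k:
  k=0: C(16,0)·0.327^0·0.673^16 = 0.001771
  k=1: C(16,1)·0.327^1·0.673^15 = 0.013769
  k=2: C(16,2)·0.327^2·0.673^14 = 0.050175
  k=3: C(16,3)·0.327^3·0.673^13 = 0.113770
  k=4: C(16,4)·0.327^4·0.673^12 = 0.179657
Total = 0.359141

0.3591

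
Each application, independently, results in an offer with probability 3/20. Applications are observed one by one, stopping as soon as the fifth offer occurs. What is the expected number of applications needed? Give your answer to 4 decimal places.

Y = total applications until the fifth success; negative binomial with r=5, p=0.15.
E[Y] = r / p = 5 / 0.15 = 33.333333

33.3333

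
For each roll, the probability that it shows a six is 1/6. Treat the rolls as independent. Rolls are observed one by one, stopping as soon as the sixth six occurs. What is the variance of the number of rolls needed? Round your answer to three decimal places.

180.000

Y = total rolls until the sixth success; negative binomial with r=6, p=0.166667.
Var(Y) = r(1−p)/p² = 6·0.833333 / 0.166667² = 180.00000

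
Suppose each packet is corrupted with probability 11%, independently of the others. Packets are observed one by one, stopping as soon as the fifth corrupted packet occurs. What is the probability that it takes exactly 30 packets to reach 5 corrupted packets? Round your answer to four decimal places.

0.0208

Y = trial on which the fifth success occurs; negative binomial, r=5, p=0.11.
P(Y=30) = C(29,4) · p^5 · (1−p)^25
= 23751 · 1.6105e-05 · 0.054294 = 0.020768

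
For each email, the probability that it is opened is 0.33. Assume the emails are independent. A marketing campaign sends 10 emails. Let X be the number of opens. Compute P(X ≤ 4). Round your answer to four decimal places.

X ~ Binomial(10, 0.33); P(X ≤ 4) = Σ C(10,k) p^k (1−p)^(10−k) over k:
  k=0: C(10,0)·0.33^0·0.67^10 = 0.018228
  k=1: C(10,1)·0.33^1·0.67^9 = 0.089782
  k=2: C(10,2)·0.33^2·0.67^8 = 0.198993
  k=3: C(10,3)·0.33^3·0.67^7 = 0.261365
  k=4: C(10,4)·0.33^4·0.67^6 = 0.225281
Total = 0.793649

0.7936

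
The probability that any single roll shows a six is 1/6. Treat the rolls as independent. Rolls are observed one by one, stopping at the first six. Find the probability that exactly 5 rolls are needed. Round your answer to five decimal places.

Geometric (trials to first success), p = 0.166667.
P(Y = 5) = (1−p)^4 · p = 0.48225 · 0.166667 = 0.0803755

0.08038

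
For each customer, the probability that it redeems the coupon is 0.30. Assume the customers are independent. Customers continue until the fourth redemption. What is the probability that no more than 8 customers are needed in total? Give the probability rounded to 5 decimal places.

Finishing within 8 customers ⇔ at least 4 successes in the first 8. With X ~ Binomial(8, 0.30), P(Y ≤ 8) = 1 − P(X ≤ 3).
  k=0: C(8,0)·0.30^0·0.70^8 = 0.0576480
  k=1: C(8,1)·0.30^1·0.70^7 = 0.1976503
  k=2: C(8,2)·0.30^2·0.70^6 = 0.2964755
  k=3: C(8,3)·0.30^3·0.70^5 = 0.2541218
1 − 0.8058956 = 0.1941044

0.19410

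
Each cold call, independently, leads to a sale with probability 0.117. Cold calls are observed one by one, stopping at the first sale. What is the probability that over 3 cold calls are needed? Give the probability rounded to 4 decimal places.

Y = number of cold calls to the first success; geometric, p = 0.117.
P(Y > 3) = P(first 3 all fail) = (1−p)^3 = 0.688465

0.6885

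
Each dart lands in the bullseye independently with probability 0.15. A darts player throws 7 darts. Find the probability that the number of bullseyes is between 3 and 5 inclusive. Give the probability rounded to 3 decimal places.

0.074

X ~ Binomial(7, 0.15); P(3 ≤ X ≤ 5) = Σ C(7,k) p^k (1−p)^(7−k) over k:
  k=3: C(7,3)·0.15^3·0.85^4 = 0.06166
  k=4: C(7,4)·0.15^4·0.85^3 = 0.01088
  k=5: C(7,5)·0.15^5·0.85^2 = 0.00115
Total = 0.07370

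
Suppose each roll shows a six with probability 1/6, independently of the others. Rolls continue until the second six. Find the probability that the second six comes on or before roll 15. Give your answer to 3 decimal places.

0.740

Finishing within 15 rolls ⇔ at least 2 successes in the first 15. With X ~ Binomial(15, 0.166667), P(Y ≤ 15) = 1 − P(X ≤ 1).
  k=0: C(15,0)·0.166667^0·0.833333^15 = 0.06491
  k=1: C(15,1)·0.166667^1·0.833333^14 = 0.19472
1 − 0.25962 = 0.74038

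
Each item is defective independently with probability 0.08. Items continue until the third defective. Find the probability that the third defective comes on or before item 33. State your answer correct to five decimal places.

Finishing within 33 items ⇔ at least 3 successes in the first 33. With X ~ Binomial(33, 0.08), P(Y ≤ 33) = 1 − P(X ≤ 2).
  k=0: C(33,0)·0.08^0·0.92^33 = 0.0638261
  k=1: C(33,1)·0.08^1·0.92^32 = 0.1831532
  k=2: C(33,2)·0.08^2·0.92^31 = 0.2548218
1 − 0.5018010 = 0.4981990

0.49820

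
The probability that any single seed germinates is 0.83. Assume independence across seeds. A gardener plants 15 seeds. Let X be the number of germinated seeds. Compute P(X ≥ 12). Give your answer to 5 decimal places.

X ~ Binomial(15, 0.83); P(X ≥ 12) = Σ C(15,k) p^k (1−p)^(15−k) over k:
  k=12: C(15,12)·0.83^12·0.17^3 = 0.2389435
  k=13: C(15,13)·0.83^13·0.17^2 = 0.2692169
  k=14: C(15,14)·0.83^14·0.17^1 = 0.1877731
  k=15: C(15,15)·0.83^15·0.17^0 = 0.0611183
Total = 0.7570519

0.75705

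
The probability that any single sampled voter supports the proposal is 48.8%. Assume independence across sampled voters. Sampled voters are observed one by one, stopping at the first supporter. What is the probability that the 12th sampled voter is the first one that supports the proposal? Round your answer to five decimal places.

Geometric (trials to first success), p = 0.488.
P(Y = 12) = (1−p)^11 · p = 0.00063383 · 0.488 = 0.0003093

0.00031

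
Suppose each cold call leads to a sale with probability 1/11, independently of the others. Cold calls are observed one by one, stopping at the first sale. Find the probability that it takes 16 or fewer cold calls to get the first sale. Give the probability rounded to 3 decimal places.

Y = number of cold calls to the first success; geometric, p = 0.090909.
P(Y ≤ 16) = 1 − (1−p)^16 = 1 − 0.21763 = 0.78237

0.782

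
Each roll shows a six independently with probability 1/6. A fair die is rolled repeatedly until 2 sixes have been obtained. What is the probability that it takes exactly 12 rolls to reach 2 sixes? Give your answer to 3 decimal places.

0.049

Y = trial on which the second success occurs; negative binomial, r=2, p=0.166667.
P(Y=12) = C(11,1) · p^2 · (1−p)^10
= 11 · 0.027778 · 0.16151 = 0.04935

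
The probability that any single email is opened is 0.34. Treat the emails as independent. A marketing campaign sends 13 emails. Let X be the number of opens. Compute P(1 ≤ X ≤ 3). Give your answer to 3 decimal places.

0.300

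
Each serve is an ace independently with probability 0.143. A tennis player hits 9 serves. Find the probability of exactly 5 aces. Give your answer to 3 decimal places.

0.004

X ~ Binomial(n=9, p=0.143).
P(X=5) = C(9,5) · p^5 · (1−p)^4
= 126 · 5.9797e-05 · 0.53942 = 0.00406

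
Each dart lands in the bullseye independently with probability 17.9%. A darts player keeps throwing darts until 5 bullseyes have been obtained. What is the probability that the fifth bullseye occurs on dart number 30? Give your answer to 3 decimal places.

0.032

Y = trial on which the fifth success occurs; negative binomial, r=5, p=0.179.
P(Y=30) = C(29,4) · p^5 · (1−p)^25
= 23751 · 0.00018377 · 0.0072207 = 0.03152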